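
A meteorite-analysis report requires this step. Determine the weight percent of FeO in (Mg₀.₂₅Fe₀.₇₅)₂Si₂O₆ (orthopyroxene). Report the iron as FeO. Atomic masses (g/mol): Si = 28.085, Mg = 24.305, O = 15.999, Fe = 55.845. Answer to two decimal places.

Formula mass = 248.084 g/mol.
1.50 Fe → 1.5000 mol FeO per formula unit; M(FeO) = 71.844, so FeO mass = 107.766 g.
107.766/248.084 × 100 = 43.44 wt%.

43.44 wt%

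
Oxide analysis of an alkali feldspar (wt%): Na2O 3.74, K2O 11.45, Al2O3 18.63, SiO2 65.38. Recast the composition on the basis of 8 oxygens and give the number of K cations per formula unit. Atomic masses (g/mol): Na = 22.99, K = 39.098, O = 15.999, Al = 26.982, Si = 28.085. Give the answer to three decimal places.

0.669 K apfu

Na2O (M=61.979): mol = 0.06034; Na = 0.12068, O = 0.06034.
K2O (M=94.195): mol = 0.12156; K = 0.24312, O = 0.12156.
Al2O3 (M=101.961): mol = 0.18272; Al = 0.36544, O = 0.54816.
SiO2 (M=60.083): mol = 1.08816; Si = 1.08816, O = 2.17632.
ΣO = 2.90638; factor = 8/ΣO = 2.75257.
K apfu = 0.24312 × 2.75257 = 0.669.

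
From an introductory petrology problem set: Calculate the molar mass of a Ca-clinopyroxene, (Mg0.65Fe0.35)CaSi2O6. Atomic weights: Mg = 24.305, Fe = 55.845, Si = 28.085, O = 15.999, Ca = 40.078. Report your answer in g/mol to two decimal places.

227.59 g/mol

M = 0.65×24.305 + 0.35×55.845 + 1×40.078 + 2×28.085 + 6×15.999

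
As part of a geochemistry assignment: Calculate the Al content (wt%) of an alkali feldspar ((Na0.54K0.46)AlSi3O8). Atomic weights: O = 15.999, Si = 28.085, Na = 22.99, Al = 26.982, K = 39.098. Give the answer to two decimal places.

Formula mass = 0.54×22.99 + 0.46×39.098 + 1×26.982 + 3×28.085 + 8×15.999 = 269.629 g/mol, of which 26.982 g is Al.
So Al makes up 26.982/269.629 = 0.1001 of the mass, i.e. 10.01%.

10.01 wt%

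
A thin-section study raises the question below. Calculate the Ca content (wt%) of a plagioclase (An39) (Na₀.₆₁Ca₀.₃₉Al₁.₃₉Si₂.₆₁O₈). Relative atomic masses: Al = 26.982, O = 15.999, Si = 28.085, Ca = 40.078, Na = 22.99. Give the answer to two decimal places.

5.82 wt%

Formula mass = 0.61*22.99 + 0.39*40.078 + 1.39*26.982 + 2.61*28.085 + 8*15.999 = 268.453 g/mol, of which 15.630 g is Ca.
So Ca makes up 15.630/268.453 = 0.0582 of the mass, i.e. 5.82%.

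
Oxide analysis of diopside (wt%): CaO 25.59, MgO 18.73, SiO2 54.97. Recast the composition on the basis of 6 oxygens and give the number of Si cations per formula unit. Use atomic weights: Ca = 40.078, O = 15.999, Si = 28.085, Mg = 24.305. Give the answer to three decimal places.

CaO (M=56.077): mol = 0.45634; Ca = 0.45634, O = 0.45634.
MgO (M=40.304): mol = 0.46472; Mg = 0.46472, O = 0.46472.
SiO2 (M=60.083): mol = 0.91490; Si = 0.91490, O = 1.82980.
ΣO = 2.75086; factor = 6/ΣO = 2.18114.
Si apfu = 0.91490 × 2.18114 = 1.996.

1.996 Si apfu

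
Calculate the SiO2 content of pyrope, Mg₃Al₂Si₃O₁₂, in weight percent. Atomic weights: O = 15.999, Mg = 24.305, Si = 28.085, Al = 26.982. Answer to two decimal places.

44.71 wt%

M(Mg₃Al₂Si₃O₁₂) = 403.122 g/mol; M(SiO2) = 60.083 g/mol.
Moles SiO2 per formula unit = 3 Si ÷ 1 = 3.0000.
SiO2 fraction = (3.0000 × 60.083) / 403.122 = 180.249/403.122 = 0.4471.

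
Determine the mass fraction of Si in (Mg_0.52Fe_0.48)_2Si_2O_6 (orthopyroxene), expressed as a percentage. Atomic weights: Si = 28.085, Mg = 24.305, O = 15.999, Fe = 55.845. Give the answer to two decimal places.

Formula mass = 1.04×24.305 + 0.96×55.845 + 2×28.085 + 6×15.999 = 231.052 g/mol, of which 56.170 g is Si.
So Si makes up 56.170/231.052 = 0.2431 of the mass, i.e. 24.31%.

24.31 weight percent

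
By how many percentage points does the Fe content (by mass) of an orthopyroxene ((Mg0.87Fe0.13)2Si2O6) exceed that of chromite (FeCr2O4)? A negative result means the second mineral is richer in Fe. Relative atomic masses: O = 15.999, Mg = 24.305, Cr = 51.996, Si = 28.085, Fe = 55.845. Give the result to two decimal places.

First mineral: 14.520 g Fe in 208.974 g formula = 6.95 wt% Fe.
Second mineral: 55.845 g Fe in 223.833 g formula = 24.95 wt% Fe.
6.95% − 24.95% gives a difference of -18.00 percentage points.

-18.00 percentage points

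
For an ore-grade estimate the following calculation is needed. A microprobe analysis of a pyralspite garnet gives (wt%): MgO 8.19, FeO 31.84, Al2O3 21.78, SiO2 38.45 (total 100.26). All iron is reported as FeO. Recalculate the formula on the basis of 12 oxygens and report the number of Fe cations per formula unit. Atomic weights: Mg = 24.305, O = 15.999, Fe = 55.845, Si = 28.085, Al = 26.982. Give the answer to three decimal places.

MgO (M=40.304): mol = 0.20321; Mg = 0.20321, O = 0.20321.
FeO (M=71.844): mol = 0.44318; Fe = 0.44318, O = 0.44318.
Al2O3 (M=101.961): mol = 0.21361; Al = 0.42722, O = 0.64083.
SiO2 (M=60.083): mol = 0.63995; Si = 0.63995, O = 1.27990.
ΣO = 2.56712; factor = 12/ΣO = 4.67450.
Fe apfu = 0.44318 × 4.67450 = 2.072.

2.072 Fe apfu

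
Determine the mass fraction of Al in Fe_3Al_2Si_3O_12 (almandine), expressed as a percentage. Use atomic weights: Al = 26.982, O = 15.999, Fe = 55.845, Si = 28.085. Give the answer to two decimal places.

10.84 mass %

M(Fe_3Al_2Si_3O_12) = 497.742 g/mol.
Al contributes 2 × 26.982 = 53.964 g per mole.
53.964/497.742 = 0.1084 → 10.84%.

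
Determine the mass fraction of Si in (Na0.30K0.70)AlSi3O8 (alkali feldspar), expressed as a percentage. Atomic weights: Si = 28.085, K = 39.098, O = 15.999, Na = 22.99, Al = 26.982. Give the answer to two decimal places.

30.81 mass %

Molar mass of (Na0.30K0.70)AlSi3O8: 0.30×22.99 + 0.70×39.098 + 1×26.982 + 3×28.085 + 8×15.999 = 273.495 g/mol.
Mass of Si per formula unit: 3 × 28.085 = 84.255 g.
Weight fraction Si = 84.255 / 273.495 = 0.3081.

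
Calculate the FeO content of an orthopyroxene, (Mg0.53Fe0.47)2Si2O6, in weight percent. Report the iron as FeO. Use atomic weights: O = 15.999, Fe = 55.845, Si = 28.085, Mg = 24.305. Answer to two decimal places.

29.31 wt%

Molar mass of (Mg0.53Fe0.47)2Si2O6 = 1.06×24.305 + 0.94×55.845 + 2×28.085 + 6×15.999 = 230.422 g/mol.
Each formula unit contains 0.94 Fe, equivalent to 0.94/1 = 0.9400 mol FeO.
M(FeO) = 1×55.845 + 1×15.999 = 71.844 g/mol.
Mass of FeO per formula unit = 0.9400 × 71.844 = 67.533 g.
FeO wt% = 67.533 / 230.422 × 100 = 29.31%.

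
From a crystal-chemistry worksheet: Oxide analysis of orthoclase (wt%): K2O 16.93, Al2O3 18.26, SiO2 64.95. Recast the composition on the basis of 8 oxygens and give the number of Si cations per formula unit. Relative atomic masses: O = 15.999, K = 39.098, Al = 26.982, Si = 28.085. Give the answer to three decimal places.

3.004 Si apfu

K2O (M=94.195): mol = 0.17973; K = 0.35946, O = 0.17973.
Al2O3 (M=101.961): mol = 0.17909; Al = 0.35818, O = 0.53727.
SiO2 (M=60.083): mol = 1.08100; Si = 1.08100, O = 2.16200.
ΣO = 2.87900; factor = 8/ΣO = 2.77874.
Si apfu = 1.08100 × 2.77874 = 3.004.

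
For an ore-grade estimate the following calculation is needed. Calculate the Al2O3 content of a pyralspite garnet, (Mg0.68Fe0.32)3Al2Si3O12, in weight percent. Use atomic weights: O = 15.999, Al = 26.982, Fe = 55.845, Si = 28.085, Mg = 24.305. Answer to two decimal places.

Molar mass of (Mg0.68Fe0.32)3Al2Si3O12 = 2.04×24.305 + 0.96×55.845 + 2×26.982 + 3×28.085 + 12×15.999 = 433.400 g/mol.
Each formula unit contains 2 Al, equivalent to 2/2 = 1.0000 mol Al2O3.
M(Al2O3) = 2×26.982 + 3×15.999 = 101.961 g/mol.
Mass of Al2O3 per formula unit = 1.0000 × 101.961 = 101.961 g.
Al2O3 wt% = 101.961 / 433.400 × 100 = 23.53%.

23.53 wt%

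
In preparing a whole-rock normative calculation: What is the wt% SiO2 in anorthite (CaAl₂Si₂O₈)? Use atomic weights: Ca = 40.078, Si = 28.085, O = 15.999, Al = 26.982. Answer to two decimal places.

Molar mass of CaAl₂Si₂O₈ = 1×40.078 + 2×26.982 + 2×28.085 + 8×15.999 = 278.204 g/mol.
Each formula unit contains 2 Si, equivalent to 2/1 = 2.0000 mol SiO2.
M(SiO2) = 1×28.085 + 2×15.999 = 60.083 g/mol.
Mass of SiO2 per formula unit = 2.0000 × 60.083 = 120.166 g.
SiO2 wt% = 120.166 / 278.204 × 100 = 43.19%.

43.19 wt%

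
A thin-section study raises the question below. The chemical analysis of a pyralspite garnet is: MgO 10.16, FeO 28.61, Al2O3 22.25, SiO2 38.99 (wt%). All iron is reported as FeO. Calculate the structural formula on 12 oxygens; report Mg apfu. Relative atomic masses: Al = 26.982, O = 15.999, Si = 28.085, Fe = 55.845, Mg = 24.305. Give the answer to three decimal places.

1.162 Mg apfu

10.16 wt% MgO ÷ 40.304 g/mol = 0.25208 mol, giving 0.25208 Mg and 0.25208 O.
28.61 wt% FeO ÷ 71.844 g/mol = 0.39822 mol, giving 0.39822 Fe and 0.39822 O.
22.25 wt% Al2O3 ÷ 101.961 g/mol = 0.21822 mol, giving 0.43644 Al and 0.65466 O.
38.99 wt% SiO2 ÷ 60.083 g/mol = 0.64894 mol, giving 0.64894 Si and 1.29788 O.
Oxygen sums to 2.60284; scaling by 12/2.60284 = 4.61035 puts the formula on 12 O.
Mg: 0.25208 × 4.61035 = 1.162 atoms per formula unit.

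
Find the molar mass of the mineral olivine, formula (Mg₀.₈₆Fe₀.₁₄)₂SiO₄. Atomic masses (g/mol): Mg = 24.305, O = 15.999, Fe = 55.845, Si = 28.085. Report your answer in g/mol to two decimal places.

149.52 g/mol

The formula mass is the sum 1.72(24.305) + 0.28(55.845) + 1(28.085) + 4(15.999).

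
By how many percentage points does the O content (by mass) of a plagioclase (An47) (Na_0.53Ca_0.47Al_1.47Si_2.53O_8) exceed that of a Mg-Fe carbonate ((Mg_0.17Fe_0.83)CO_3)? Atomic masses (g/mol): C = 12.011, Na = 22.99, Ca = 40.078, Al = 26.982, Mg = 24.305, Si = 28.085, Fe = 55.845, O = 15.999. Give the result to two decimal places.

4.01 percentage points

O in Na_0.53Ca_0.47Al_1.47Si_2.53O_8: molar mass 269.732 g/mol; 8×15.999 = 127.992 g → 47.45 wt%.
O in (Mg_0.17Fe_0.83)CO_3: molar mass 110.491 g/mol; 3×15.999 = 47.997 g → 43.44 wt%.
Difference = 47.45 − 43.44 = 4.01 percentage points.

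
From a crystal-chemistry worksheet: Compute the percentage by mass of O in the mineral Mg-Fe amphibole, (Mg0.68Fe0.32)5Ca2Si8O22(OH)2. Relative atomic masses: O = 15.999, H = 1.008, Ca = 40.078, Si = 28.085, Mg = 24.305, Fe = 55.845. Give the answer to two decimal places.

M((Mg0.68Fe0.32)5Ca2Si8O22(OH)2) = 862.817 g/mol.
O contributes 24 × 15.999 = 383.976 g per mole.
383.976/862.817 = 0.4450 → 44.50%.

44.50 wt%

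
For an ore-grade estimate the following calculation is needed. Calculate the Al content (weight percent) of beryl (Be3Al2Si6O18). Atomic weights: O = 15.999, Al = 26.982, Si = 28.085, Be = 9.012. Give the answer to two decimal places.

10.04 weight percent

Formula mass = 3×9.012 + 2×26.982 + 6×28.085 + 18×15.999 = 537.492 g/mol, of which 53.964 g is Al.
So Al makes up 53.964/537.492 = 0.1004 of the mass, i.e. 10.04%.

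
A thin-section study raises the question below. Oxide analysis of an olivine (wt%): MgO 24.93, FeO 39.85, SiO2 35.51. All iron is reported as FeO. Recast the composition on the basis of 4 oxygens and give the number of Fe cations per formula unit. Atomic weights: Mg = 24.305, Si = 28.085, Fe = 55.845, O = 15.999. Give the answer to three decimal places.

MgO: 24.93/40.304 = 0.61855 mol → 0.61855 mol Mg, 0.61855 mol O.
FeO: 39.85/71.844 = 0.55467 mol → 0.55467 mol Fe, 0.55467 mol O.
SiO2: 35.51/60.083 = 0.59102 mol → 0.59102 mol Si, 1.18204 mol O.
Total oxygen = 2.35526 mol. Normalization factor = 4/2.35526 = 1.69833.
Fe per 4 O = 0.55467 × 1.69833 = 0.942.

0.942 Fe apfu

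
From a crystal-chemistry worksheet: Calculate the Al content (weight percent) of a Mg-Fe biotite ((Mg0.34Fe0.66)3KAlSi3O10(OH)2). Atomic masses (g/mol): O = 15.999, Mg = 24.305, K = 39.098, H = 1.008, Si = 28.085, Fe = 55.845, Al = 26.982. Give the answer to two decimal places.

5.62 weight percent

Molar mass of (Mg0.34Fe0.66)3KAlSi3O10(OH)2: 1.02·24.305 + 1.98·55.845 + 1·39.098 + 1·26.982 + 3·28.085 + 12·15.999 + 2·1.008 = 479.703 g/mol.
Mass of Al per formula unit: 1 × 26.982 = 26.982 g.
Weight fraction Al = 26.982 / 479.703 = 0.0562.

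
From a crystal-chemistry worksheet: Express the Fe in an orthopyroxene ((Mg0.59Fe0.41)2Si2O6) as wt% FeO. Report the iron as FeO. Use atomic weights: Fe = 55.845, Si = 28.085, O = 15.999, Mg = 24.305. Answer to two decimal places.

Formula mass = 226.637 g/mol.
0.82 Fe → 0.8200 mol FeO per formula unit; M(FeO) = 71.844, so FeO mass = 58.912 g.
58.912/226.637 × 100 = 25.99 wt%.

25.99 wt%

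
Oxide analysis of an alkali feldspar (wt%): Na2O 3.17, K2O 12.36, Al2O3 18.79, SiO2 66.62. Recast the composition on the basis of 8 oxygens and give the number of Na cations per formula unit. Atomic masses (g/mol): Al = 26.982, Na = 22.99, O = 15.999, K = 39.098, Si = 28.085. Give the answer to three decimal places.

0.277 Na apfu

Na2O: 3.17/61.979 = 0.05115 mol → 0.10230 mol Na, 0.05115 mol O.
K2O: 12.36/94.195 = 0.13122 mol → 0.26244 mol K, 0.13122 mol O.
Al2O3: 18.79/101.961 = 0.18429 mol → 0.36858 mol Al, 0.55287 mol O.
SiO2: 66.62/60.083 = 1.10880 mol → 1.10880 mol Si, 2.21760 mol O.
Total oxygen = 2.95284 mol. Normalization factor = 8/2.95284 = 2.70926.
Na per 8 O = 0.10230 × 2.70926 = 0.277.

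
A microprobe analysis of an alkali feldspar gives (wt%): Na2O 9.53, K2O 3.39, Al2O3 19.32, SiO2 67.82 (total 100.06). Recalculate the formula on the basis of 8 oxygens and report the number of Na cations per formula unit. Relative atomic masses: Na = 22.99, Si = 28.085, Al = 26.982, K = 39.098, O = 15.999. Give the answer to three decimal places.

Na2O: 9.53/61.979 = 0.15376 mol → 0.30752 mol Na, 0.15376 mol O.
K2O: 3.39/94.195 = 0.03599 mol → 0.07198 mol K, 0.03599 mol O.
Al2O3: 19.32/101.961 = 0.18948 mol → 0.37896 mol Al, 0.56844 mol O.
SiO2: 67.82/60.083 = 1.12877 mol → 1.12877 mol Si, 2.25754 mol O.
Total oxygen = 3.01573 mol. Normalization factor = 8/3.01573 = 2.65276.
Na per 8 O = 0.30752 × 2.65276 = 0.816.

0.816 Na apfu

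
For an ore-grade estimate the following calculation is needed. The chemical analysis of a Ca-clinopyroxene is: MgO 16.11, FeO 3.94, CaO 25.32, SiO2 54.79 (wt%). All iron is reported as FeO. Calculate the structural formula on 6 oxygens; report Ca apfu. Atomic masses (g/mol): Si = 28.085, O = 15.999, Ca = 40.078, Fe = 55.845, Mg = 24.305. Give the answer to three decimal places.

0.992 Ca apfu

MgO: 16.11/40.304 = 0.39971 mol → 0.39971 mol Mg, 0.39971 mol O.
FeO: 3.94/71.844 = 0.05484 mol → 0.05484 mol Fe, 0.05484 mol O.
CaO: 25.32/56.077 = 0.45152 mol → 0.45152 mol Ca, 0.45152 mol O.
SiO2: 54.79/60.083 = 0.91191 mol → 0.91191 mol Si, 1.82382 mol O.
Total oxygen = 2.72989 mol. Normalization factor = 6/2.72989 = 2.19789.
Ca per 6 O = 0.45152 × 2.19789 = 0.992.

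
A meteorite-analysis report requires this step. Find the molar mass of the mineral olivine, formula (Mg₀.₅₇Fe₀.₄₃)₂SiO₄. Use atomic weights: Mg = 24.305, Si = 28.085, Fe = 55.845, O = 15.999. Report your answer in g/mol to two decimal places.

167.82 g/mol

Mg: 1.14 × 24.305 = 27.7077
Fe: 0.86 × 55.845 = 48.0267
Si: 1 × 28.085 = 28.0850
O: 4 × 15.999 = 63.9960
Summing the contributions gives the formula mass.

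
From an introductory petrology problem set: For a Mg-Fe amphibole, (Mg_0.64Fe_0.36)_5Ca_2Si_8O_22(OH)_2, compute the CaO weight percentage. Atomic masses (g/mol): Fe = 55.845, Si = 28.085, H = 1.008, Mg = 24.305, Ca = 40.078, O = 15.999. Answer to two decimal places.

12.90 wt%

Molar mass of (Mg_0.64Fe_0.36)_5Ca_2Si_8O_22(OH)_2 = 3.20×24.305 + 1.80×55.845 + 2×40.078 + 8×28.085 + 24×15.999 + 2×1.008 = 869.125 g/mol.
Each formula unit contains 2 Ca, equivalent to 2/1 = 2.0000 mol CaO.
M(CaO) = 1×40.078 + 1×15.999 = 56.077 g/mol.
Mass of CaO per formula unit = 2.0000 × 56.077 = 112.154 g.
CaO wt% = 112.154 / 869.125 × 100 = 12.90%.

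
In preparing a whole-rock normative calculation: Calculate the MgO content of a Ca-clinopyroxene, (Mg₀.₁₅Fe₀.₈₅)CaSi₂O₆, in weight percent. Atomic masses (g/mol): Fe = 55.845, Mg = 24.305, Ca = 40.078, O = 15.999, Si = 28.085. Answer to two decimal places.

Molar mass of (Mg₀.₁₅Fe₀.₈₅)CaSi₂O₆ = 0.15*24.305 + 0.85*55.845 + 1*40.078 + 2*28.085 + 6*15.999 = 243.356 g/mol.
Each formula unit contains 0.15 Mg, equivalent to 0.15/1 = 0.1500 mol MgO.
M(MgO) = 1×24.305 + 1×15.999 = 40.304 g/mol.
Mass of MgO per formula unit = 0.1500 × 40.304 = 6.046 g.
MgO wt% = 6.046 / 243.356 × 100 = 2.48%.

2.48 wt%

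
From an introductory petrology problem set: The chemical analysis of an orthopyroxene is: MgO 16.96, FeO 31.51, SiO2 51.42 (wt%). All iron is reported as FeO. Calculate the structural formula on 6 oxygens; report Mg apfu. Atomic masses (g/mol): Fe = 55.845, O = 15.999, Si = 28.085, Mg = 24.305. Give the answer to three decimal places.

0.982 Mg apfu

MgO (M=40.304): mol = 0.42080; Mg = 0.42080, O = 0.42080.
FeO (M=71.844): mol = 0.43859; Fe = 0.43859, O = 0.43859.
SiO2 (M=60.083): mol = 0.85582; Si = 0.85582, O = 1.71164.
ΣO = 2.57103; factor = 6/ΣO = 2.33370.
Mg apfu = 0.42080 × 2.33370 = 0.982.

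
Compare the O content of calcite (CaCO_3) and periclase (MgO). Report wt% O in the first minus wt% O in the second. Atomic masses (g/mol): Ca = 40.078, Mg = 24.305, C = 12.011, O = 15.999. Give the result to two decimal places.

8.26 percentage points

M(CaCO_3) = 100.086 g/mol, so wt% O = 47.997/100.086 × 100 = 47.96%.
M(MgO) = 40.304 g/mol, so wt% O = 15.999/40.304 × 100 = 39.70%.
47.96 − 39.70 = 8.26 pp.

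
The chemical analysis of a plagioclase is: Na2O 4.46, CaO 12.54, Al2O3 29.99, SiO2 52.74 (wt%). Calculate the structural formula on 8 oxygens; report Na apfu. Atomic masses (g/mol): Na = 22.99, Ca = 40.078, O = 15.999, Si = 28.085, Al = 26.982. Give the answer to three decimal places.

0.392 Na apfu

Na2O (M=61.979): mol = 0.07196; Na = 0.14392, O = 0.07196.
CaO (M=56.077): mol = 0.22362; Ca = 0.22362, O = 0.22362.
Al2O3 (M=101.961): mol = 0.29413; Al = 0.58826, O = 0.88239.
SiO2 (M=60.083): mol = 0.87779; Si = 0.87779, O = 1.75558.
ΣO = 2.93355; factor = 8/ΣO = 2.72707.
Na apfu = 0.14392 × 2.72707 = 0.392.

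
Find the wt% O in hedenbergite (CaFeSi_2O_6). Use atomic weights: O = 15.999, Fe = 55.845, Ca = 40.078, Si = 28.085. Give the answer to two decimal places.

38.69 wt%

M(CaFeSi_2O_6) = 248.087 g/mol.
O contributes 6 × 15.999 = 95.994 g per mole.
95.994/248.087 = 0.3869 → 38.69%.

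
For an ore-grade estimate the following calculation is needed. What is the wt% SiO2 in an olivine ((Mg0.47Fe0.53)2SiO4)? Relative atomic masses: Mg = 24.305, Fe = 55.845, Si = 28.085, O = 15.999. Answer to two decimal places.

34.51 wt%

Formula mass = 174.123 g/mol.
1 Si → 1.0000 mol SiO2 per formula unit; M(SiO2) = 60.083, so SiO2 mass = 60.083 g.
60.083/174.123 × 100 = 34.51 wt%.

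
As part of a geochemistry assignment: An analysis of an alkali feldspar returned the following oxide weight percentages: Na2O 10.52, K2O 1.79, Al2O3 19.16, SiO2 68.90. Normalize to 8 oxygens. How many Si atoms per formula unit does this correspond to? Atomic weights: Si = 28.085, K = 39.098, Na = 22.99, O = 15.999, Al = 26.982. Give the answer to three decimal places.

3.012 Si apfu

10.52 wt% Na2O ÷ 61.979 g/mol = 0.16973 mol, giving 0.33946 Na and 0.16973 O.
1.79 wt% K2O ÷ 94.195 g/mol = 0.01900 mol, giving 0.03800 K and 0.01900 O.
19.16 wt% Al2O3 ÷ 101.961 g/mol = 0.18791 mol, giving 0.37582 Al and 0.56373 O.
68.90 wt% SiO2 ÷ 60.083 g/mol = 1.14675 mol, giving 1.14675 Si and 2.29350 O.
Oxygen sums to 3.04596; scaling by 8/3.04596 = 2.62643 puts the formula on 8 O.
Si: 1.14675 × 2.62643 = 3.012 atoms per formula unit.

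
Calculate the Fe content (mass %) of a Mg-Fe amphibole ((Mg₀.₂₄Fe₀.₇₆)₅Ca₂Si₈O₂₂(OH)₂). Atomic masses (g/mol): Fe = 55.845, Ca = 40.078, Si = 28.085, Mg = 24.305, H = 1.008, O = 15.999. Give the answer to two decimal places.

Molar mass of (Mg₀.₂₄Fe₀.₇₆)₅Ca₂Si₈O₂₂(OH)₂: 1.20·24.305 + 3.80·55.845 + 2·40.078 + 8·28.085 + 24·15.999 + 2·1.008 = 932.205 g/mol.
Mass of Fe per formula unit: 3.80 × 55.845 = 212.211 g.
Weight fraction Fe = 212.211 / 932.205 = 0.2276.

22.76 mass %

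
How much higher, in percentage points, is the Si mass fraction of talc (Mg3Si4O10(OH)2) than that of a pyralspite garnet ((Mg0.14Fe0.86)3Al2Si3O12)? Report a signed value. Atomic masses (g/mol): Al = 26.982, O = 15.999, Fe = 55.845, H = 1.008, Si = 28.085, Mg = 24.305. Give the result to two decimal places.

12.23 percentage points

M(Mg3Si4O10(OH)2) = 379.259 g/mol, so wt% Si = 112.340/379.259 × 100 = 29.62%.
M((Mg0.14Fe0.86)3Al2Si3O12) = 484.495 g/mol, so wt% Si = 84.255/484.495 × 100 = 17.39%.
29.62 − 17.39 = 12.23 pp.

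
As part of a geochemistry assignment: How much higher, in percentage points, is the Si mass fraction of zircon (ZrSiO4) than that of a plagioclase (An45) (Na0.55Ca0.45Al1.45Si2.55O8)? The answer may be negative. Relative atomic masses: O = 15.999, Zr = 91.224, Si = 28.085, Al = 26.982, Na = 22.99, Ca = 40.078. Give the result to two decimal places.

-11.26 percentage points

Si in ZrSiO4: molar mass 183.305 g/mol; 1×28.085 = 28.085 g → 15.32 wt%.
Si in Na0.55Ca0.45Al1.45Si2.55O8: molar mass 269.412 g/mol; 2.55×28.085 = 71.617 g → 26.58 wt%.
Difference = 15.32 − 26.58 = -11.26 percentage points.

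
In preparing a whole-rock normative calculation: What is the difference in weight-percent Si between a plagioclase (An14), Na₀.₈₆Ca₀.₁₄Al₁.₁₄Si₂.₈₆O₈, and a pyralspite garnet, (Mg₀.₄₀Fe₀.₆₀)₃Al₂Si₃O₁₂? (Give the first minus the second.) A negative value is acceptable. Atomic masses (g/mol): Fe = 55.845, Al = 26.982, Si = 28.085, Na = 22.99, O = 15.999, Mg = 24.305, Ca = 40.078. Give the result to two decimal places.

First mineral: 80.323 g Si in 264.457 g formula = 30.37 wt% Si.
Second mineral: 84.255 g Si in 459.894 g formula = 18.32 wt% Si.
30.37% − 18.32% gives a difference of 12.05 percentage points.

12.05 percentage points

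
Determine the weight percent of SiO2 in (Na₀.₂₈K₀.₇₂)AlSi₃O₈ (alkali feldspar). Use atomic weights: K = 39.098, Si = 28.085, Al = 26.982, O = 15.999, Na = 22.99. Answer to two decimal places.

M((Na₀.₂₈K₀.₇₂)AlSi₃O₈) = 273.817 g/mol; M(SiO2) = 60.083 g/mol.
Moles SiO2 per formula unit = 3 Si ÷ 1 = 3.0000.
SiO2 fraction = (3.0000 × 60.083) / 273.817 = 180.249/273.817 = 0.6583.

65.83 wt%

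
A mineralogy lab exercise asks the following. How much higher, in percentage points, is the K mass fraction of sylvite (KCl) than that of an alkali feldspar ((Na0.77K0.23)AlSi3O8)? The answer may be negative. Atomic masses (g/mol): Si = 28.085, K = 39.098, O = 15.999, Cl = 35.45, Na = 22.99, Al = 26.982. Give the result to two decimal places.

First mineral: 39.098 g K in 74.548 g formula = 52.45 wt% K.
Second mineral: 8.993 g K in 265.924 g formula = 3.38 wt% K.
52.45% − 3.38% gives a difference of 49.07 percentage points.

49.07 percentage points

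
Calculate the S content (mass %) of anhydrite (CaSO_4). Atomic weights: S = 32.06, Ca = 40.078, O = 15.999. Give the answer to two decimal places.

23.55 mass %

Formula mass = 1×40.078 + 1×32.06 + 4×15.999 = 136.134 g/mol, of which 32.060 g is S.
So S makes up 32.060/136.134 = 0.2355 of the mass, i.e. 23.55%.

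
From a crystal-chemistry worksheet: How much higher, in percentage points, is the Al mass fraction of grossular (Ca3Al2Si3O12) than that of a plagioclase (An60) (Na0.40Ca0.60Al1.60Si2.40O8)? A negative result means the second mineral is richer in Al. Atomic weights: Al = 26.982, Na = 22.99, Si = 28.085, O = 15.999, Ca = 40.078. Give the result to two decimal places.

Al in Ca3Al2Si3O12: molar mass 450.441 g/mol; 2×26.982 = 53.964 g → 11.98 wt%.
Al in Na0.40Ca0.60Al1.60Si2.40O8: molar mass 271.810 g/mol; 1.60×26.982 = 43.171 g → 15.88 wt%.
Difference = 11.98 − 15.88 = -3.90 percentage points.

-3.90 percentage points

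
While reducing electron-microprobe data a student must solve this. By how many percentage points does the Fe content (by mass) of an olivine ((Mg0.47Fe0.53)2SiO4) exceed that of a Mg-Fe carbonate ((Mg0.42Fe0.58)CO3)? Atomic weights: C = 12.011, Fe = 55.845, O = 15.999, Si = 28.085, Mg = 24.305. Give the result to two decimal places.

First mineral: 59.196 g Fe in 174.123 g formula = 34.00 wt% Fe.
Second mineral: 32.390 g Fe in 102.606 g formula = 31.57 wt% Fe.
34.00% − 31.57% gives a difference of 2.43 percentage points.

2.43 percentage points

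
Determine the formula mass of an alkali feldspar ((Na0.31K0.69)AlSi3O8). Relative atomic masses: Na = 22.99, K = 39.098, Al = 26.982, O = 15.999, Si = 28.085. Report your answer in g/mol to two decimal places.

273.33 g/mol

The formula mass is the sum 0.31·22.99 + 0.69·39.098 + 1·26.982 + 3·28.085 + 8·15.999.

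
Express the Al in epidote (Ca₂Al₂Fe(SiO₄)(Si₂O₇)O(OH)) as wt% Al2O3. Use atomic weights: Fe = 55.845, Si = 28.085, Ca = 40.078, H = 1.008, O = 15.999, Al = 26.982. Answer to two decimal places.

Molar mass of Ca₂Al₂Fe(SiO₄)(Si₂O₇)O(OH) = 2·40.078 + 2·26.982 + 1·55.845 + 3·28.085 + 13·15.999 + 1·1.008 = 483.215 g/mol.
Each formula unit contains 2 Al, equivalent to 2/2 = 1.0000 mol Al2O3.
M(Al2O3) = 2×26.982 + 3×15.999 = 101.961 g/mol.
Mass of Al2O3 per formula unit = 1.0000 × 101.961 = 101.961 g.
Al2O3 wt% = 101.961 / 483.215 × 100 = 21.10%.

21.10 wt%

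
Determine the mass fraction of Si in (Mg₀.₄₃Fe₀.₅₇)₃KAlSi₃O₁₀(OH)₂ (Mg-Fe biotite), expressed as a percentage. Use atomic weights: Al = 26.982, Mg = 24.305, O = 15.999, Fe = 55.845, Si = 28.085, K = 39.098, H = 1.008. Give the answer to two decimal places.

17.88 wt%

Molar mass of (Mg₀.₄₃Fe₀.₅₇)₃KAlSi₃O₁₀(OH)₂: 1.29*24.305 + 1.71*55.845 + 1*39.098 + 1*26.982 + 3*28.085 + 12*15.999 + 2*1.008 = 471.187 g/mol.
Mass of Si per formula unit: 3 × 28.085 = 84.255 g.
Weight fraction Si = 84.255 / 471.187 = 0.1788.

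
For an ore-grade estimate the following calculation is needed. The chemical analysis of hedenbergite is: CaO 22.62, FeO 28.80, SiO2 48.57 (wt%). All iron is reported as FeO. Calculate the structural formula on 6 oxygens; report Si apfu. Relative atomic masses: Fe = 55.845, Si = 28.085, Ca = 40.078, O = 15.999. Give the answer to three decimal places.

2.003 Si apfu

CaO: 22.62/56.077 = 0.40337 mol → 0.40337 mol Ca, 0.40337 mol O.
FeO: 28.80/71.844 = 0.40087 mol → 0.40087 mol Fe, 0.40087 mol O.
SiO2: 48.57/60.083 = 0.80838 mol → 0.80838 mol Si, 1.61676 mol O.
Total oxygen = 2.42100 mol. Normalization factor = 6/2.42100 = 2.47831.
Si per 6 O = 0.80838 × 2.47831 = 2.003.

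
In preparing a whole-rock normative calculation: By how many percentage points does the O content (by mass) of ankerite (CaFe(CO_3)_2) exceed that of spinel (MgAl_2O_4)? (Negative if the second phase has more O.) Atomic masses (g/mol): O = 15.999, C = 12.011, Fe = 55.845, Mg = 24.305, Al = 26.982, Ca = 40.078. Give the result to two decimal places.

First mineral: 95.994 g O in 215.939 g formula = 44.45 wt% O.
Second mineral: 63.996 g O in 142.265 g formula = 44.98 wt% O.
44.45% − 44.98% gives a difference of -0.53 percentage points.

-0.53 percentage points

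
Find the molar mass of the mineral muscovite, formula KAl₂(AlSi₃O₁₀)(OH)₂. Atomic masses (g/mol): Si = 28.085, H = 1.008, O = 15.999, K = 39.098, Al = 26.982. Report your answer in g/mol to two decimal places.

398.30 g/mol

K: 1 × 39.098 = 39.0980
Al: 3 × 26.982 = 80.9460
Si: 3 × 28.085 = 84.2550
O: 12 × 15.999 = 191.9880
H: 2 × 1.008 = 2.0160
Summing the contributions gives the formula mass.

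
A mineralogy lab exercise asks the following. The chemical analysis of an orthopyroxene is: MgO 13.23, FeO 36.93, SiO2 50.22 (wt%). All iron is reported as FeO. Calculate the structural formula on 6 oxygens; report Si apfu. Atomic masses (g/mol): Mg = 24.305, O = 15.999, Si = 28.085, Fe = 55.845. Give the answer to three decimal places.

1.995 Si apfu

MgO: 13.23/40.304 = 0.32826 mol → 0.32826 mol Mg, 0.32826 mol O.
FeO: 36.93/71.844 = 0.51403 mol → 0.51403 mol Fe, 0.51403 mol O.
SiO2: 50.22/60.083 = 0.83584 mol → 0.83584 mol Si, 1.67168 mol O.
Total oxygen = 2.51397 mol. Normalization factor = 6/2.51397 = 2.38666.
Si per 6 O = 0.83584 × 2.38666 = 1.995.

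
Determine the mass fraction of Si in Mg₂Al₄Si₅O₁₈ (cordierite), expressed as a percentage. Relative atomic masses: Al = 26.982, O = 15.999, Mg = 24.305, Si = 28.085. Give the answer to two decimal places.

Formula mass = 2·24.305 + 4·26.982 + 5·28.085 + 18·15.999 = 584.945 g/mol, of which 140.425 g is Si.
So Si makes up 140.425/584.945 = 0.2401 of the mass, i.e. 24.01%.

24.01 wt%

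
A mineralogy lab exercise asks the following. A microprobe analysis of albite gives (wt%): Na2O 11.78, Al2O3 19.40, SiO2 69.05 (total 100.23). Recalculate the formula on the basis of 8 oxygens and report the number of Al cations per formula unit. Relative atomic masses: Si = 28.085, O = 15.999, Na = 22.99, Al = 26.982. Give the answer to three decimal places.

11.78 wt% Na2O ÷ 61.979 g/mol = 0.19006 mol, giving 0.38012 Na and 0.19006 O.
19.40 wt% Al2O3 ÷ 101.961 g/mol = 0.19027 mol, giving 0.38054 Al and 0.57081 O.
69.05 wt% SiO2 ÷ 60.083 g/mol = 1.14924 mol, giving 1.14924 Si and 2.29848 O.
Oxygen sums to 3.05935; scaling by 8/3.05935 = 2.61493 puts the formula on 8 O.
Al: 0.38054 × 2.61493 = 0.995 atoms per formula unit.

0.995 Al apfu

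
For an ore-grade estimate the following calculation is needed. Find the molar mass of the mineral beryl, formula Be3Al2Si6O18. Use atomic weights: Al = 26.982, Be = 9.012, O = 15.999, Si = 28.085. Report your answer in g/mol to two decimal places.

Be: 3 × 9.012 = 27.0360
Al: 2 × 26.982 = 53.9640
Si: 6 × 28.085 = 168.5100
O: 18 × 15.999 = 287.9820
Summing the contributions gives the formula mass.

537.49 g/mol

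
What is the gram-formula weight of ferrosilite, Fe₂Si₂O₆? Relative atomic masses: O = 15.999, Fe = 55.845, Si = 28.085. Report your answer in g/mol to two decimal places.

263.85 g/mol

Fe: 2 × 55.845 = 111.6900
Si: 2 × 28.085 = 56.1700
O: 6 × 15.999 = 95.9940
Summing the contributions gives the formula mass.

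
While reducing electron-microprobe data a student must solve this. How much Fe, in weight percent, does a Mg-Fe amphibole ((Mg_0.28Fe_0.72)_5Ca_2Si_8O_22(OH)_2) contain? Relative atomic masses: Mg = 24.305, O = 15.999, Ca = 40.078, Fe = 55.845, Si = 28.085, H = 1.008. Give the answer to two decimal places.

Formula mass = 1.40·24.305 + 3.60·55.845 + 2·40.078 + 8·28.085 + 24·15.999 + 2·1.008 = 925.897 g/mol, of which 201.042 g is Fe.
So Fe makes up 201.042/925.897 = 0.2171 of the mass, i.e. 21.71%.

21.71 weight percent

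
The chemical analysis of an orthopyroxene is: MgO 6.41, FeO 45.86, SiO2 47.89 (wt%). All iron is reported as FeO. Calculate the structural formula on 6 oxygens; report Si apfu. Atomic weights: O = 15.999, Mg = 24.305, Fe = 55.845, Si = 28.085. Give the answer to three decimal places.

MgO: 6.41/40.304 = 0.15904 mol → 0.15904 mol Mg, 0.15904 mol O.
FeO: 45.86/71.844 = 0.63833 mol → 0.63833 mol Fe, 0.63833 mol O.
SiO2: 47.89/60.083 = 0.79706 mol → 0.79706 mol Si, 1.59412 mol O.
Total oxygen = 2.39149 mol. Normalization factor = 6/2.39149 = 2.50890.
Si per 6 O = 0.79706 × 2.50890 = 2.000.

2.000 Si apfu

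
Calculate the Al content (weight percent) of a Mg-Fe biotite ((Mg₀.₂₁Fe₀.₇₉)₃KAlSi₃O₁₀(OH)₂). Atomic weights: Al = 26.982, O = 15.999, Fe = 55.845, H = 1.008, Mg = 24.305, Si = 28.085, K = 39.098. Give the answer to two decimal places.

5.48 weight percent

M((Mg₀.₂₁Fe₀.₇₉)₃KAlSi₃O₁₀(OH)₂) = 492.004 g/mol.
Al contributes 1 × 26.982 = 26.982 g per mole.
26.982/492.004 = 0.0548 → 5.48%.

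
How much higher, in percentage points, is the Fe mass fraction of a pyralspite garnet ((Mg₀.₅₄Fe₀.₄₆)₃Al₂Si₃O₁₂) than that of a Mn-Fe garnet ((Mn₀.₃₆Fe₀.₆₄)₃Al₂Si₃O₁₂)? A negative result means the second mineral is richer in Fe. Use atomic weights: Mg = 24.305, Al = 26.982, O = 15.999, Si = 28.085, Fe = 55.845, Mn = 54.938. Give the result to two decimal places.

-4.33 percentage points

First mineral: 77.066 g Fe in 446.647 g formula = 17.25 wt% Fe.
Second mineral: 107.222 g Fe in 496.762 g formula = 21.58 wt% Fe.
17.25% − 21.58% gives a difference of -4.33 percentage points.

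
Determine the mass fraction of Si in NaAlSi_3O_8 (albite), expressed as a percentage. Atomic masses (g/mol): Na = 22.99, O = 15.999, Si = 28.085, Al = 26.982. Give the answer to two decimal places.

Formula mass = 1*22.99 + 1*26.982 + 3*28.085 + 8*15.999 = 262.219 g/mol, of which 84.255 g is Si.
So Si makes up 84.255/262.219 = 0.3213 of the mass, i.e. 32.13%.

32.13 weight percent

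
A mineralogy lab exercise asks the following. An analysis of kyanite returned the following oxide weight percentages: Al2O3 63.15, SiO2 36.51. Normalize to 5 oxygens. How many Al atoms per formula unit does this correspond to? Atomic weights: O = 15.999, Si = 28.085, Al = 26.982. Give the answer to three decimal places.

2.015 Al apfu

Al2O3: 63.15/101.961 = 0.61935 mol → 1.23870 mol Al, 1.85805 mol O.
SiO2: 36.51/60.083 = 0.60766 mol → 0.60766 mol Si, 1.21532 mol O.
Total oxygen = 3.07337 mol. Normalization factor = 5/3.07337 = 1.62688.
Al per 5 O = 1.23870 × 1.62688 = 2.015.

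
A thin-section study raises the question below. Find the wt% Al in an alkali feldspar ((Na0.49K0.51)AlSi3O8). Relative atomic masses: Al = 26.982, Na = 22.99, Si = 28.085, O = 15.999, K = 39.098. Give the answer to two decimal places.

9.98 weight percent

M((Na0.49K0.51)AlSi3O8) = 270.434 g/mol.
Al contributes 1 × 26.982 = 26.982 g per mole.
26.982/270.434 = 0.0998 → 9.98%.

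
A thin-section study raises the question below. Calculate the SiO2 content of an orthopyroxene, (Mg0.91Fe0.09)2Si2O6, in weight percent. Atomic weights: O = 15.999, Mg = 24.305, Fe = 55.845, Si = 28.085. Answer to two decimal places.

Molar mass of (Mg0.91Fe0.09)2Si2O6 = 1.82*24.305 + 0.18*55.845 + 2*28.085 + 6*15.999 = 206.451 g/mol.
Each formula unit contains 2 Si, equivalent to 2/1 = 2.0000 mol SiO2.
M(SiO2) = 1×28.085 + 2×15.999 = 60.083 g/mol.
Mass of SiO2 per formula unit = 2.0000 × 60.083 = 120.166 g.
SiO2 wt% = 120.166 / 206.451 × 100 = 58.21%.

58.21 wt%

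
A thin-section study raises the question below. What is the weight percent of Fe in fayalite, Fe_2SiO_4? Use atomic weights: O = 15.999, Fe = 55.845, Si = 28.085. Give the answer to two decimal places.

54.81 weight percent

M(Fe_2SiO_4) = 203.771 g/mol.
Fe contributes 2 × 55.845 = 111.690 g per mole.
111.690/203.771 = 0.5481 → 54.81%.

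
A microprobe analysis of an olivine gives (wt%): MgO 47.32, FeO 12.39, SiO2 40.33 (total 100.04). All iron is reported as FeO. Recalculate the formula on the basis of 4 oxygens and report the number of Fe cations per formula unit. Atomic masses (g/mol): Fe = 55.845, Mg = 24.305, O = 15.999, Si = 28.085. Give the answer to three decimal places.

0.257 Fe apfu

47.32 wt% MgO ÷ 40.304 g/mol = 1.17408 mol, giving 1.17408 Mg and 1.17408 O.
12.39 wt% FeO ÷ 71.844 g/mol = 0.17246 mol, giving 0.17246 Fe and 0.17246 O.
40.33 wt% SiO2 ÷ 60.083 g/mol = 0.67124 mol, giving 0.67124 Si and 1.34248 O.
Oxygen sums to 2.68902; scaling by 4/2.68902 = 1.48753 puts the formula on 4 O.
Fe: 0.17246 × 1.48753 = 0.257 atoms per formula unit.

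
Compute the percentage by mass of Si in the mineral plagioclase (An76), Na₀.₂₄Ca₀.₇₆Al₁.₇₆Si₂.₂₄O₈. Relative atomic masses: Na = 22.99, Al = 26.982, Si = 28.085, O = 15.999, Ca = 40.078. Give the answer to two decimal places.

22.93 wt%

Molar mass of Na₀.₂₄Ca₀.₇₆Al₁.₇₆Si₂.₂₄O₈: 0.24*22.99 + 0.76*40.078 + 1.76*26.982 + 2.24*28.085 + 8*15.999 = 274.368 g/mol.
Mass of Si per formula unit: 2.24 × 28.085 = 62.910 g.
Weight fraction Si = 62.910 / 274.368 = 0.2293.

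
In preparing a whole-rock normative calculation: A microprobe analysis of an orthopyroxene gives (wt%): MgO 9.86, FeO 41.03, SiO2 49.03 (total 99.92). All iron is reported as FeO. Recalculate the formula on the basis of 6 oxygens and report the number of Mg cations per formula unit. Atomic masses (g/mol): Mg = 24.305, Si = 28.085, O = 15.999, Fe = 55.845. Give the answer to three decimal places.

0.600 Mg apfu

9.86 wt% MgO ÷ 40.304 g/mol = 0.24464 mol, giving 0.24464 Mg and 0.24464 O.
41.03 wt% FeO ÷ 71.844 g/mol = 0.57110 mol, giving 0.57110 Fe and 0.57110 O.
49.03 wt% SiO2 ÷ 60.083 g/mol = 0.81604 mol, giving 0.81604 Si and 1.63208 O.
Oxygen sums to 2.44782; scaling by 6/2.44782 = 2.45116 puts the formula on 6 O.
Mg: 0.24464 × 2.45116 = 0.600 atoms per formula unit.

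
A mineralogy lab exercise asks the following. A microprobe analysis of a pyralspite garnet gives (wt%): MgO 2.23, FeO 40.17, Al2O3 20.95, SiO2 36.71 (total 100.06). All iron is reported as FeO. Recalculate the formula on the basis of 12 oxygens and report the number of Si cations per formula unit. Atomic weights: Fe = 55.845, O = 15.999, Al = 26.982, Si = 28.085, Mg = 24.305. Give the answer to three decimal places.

MgO: 2.23/40.304 = 0.05533 mol → 0.05533 mol Mg, 0.05533 mol O.
FeO: 40.17/71.844 = 0.55913 mol → 0.55913 mol Fe, 0.55913 mol O.
Al2O3: 20.95/101.961 = 0.20547 mol → 0.41094 mol Al, 0.61641 mol O.
SiO2: 36.71/60.083 = 0.61099 mol → 0.61099 mol Si, 1.22198 mol O.
Total oxygen = 2.45285 mol. Normalization factor = 12/2.45285 = 4.89227.
Si per 12 O = 0.61099 × 4.89227 = 2.989.

2.989 Si apfu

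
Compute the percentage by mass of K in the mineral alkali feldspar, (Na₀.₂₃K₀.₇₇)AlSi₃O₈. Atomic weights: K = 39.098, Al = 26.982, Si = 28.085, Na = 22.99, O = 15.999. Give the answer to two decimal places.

Formula mass = 0.23×22.99 + 0.77×39.098 + 1×26.982 + 3×28.085 + 8×15.999 = 274.622 g/mol, of which 30.105 g is K.
So K makes up 30.105/274.622 = 0.1096 of the mass, i.e. 10.96%.

10.96 weight percent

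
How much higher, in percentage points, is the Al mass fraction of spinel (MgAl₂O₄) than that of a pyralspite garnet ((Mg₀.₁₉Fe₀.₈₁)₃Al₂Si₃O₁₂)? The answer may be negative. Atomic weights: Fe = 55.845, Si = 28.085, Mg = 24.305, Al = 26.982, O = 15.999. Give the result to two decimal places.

M(MgAl₂O₄) = 142.265 g/mol, so wt% Al = 53.964/142.265 × 100 = 37.93%.
M((Mg₀.₁₉Fe₀.₈₁)₃Al₂Si₃O₁₂) = 479.764 g/mol, so wt% Al = 53.964/479.764 × 100 = 11.25%.
37.93 − 11.25 = 26.68 pp.

26.68 percentage points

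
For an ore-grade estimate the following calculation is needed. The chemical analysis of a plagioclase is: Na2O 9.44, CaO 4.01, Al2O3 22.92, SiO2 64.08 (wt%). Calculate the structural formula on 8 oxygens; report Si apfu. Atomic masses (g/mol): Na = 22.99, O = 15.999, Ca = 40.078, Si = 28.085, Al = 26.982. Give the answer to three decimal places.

2.815 Si apfu

Na2O (M=61.979): mol = 0.15231; Na = 0.30462, O = 0.15231.
CaO (M=56.077): mol = 0.07151; Ca = 0.07151, O = 0.07151.
Al2O3 (M=101.961): mol = 0.22479; Al = 0.44958, O = 0.67437.
SiO2 (M=60.083): mol = 1.06652; Si = 1.06652, O = 2.13304.
ΣO = 3.03123; factor = 8/ΣO = 2.63919.
Si apfu = 1.06652 × 2.63919 = 2.815.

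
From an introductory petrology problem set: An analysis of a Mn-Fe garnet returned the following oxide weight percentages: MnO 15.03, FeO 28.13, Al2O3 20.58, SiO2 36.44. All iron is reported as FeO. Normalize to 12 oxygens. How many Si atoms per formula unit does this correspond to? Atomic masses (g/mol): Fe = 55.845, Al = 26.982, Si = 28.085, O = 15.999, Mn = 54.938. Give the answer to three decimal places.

MnO (M=70.937): mol = 0.21188; Mn = 0.21188, O = 0.21188.
FeO (M=71.844): mol = 0.39154; Fe = 0.39154, O = 0.39154.
Al2O3 (M=101.961): mol = 0.20184; Al = 0.40368, O = 0.60552.
SiO2 (M=60.083): mol = 0.60649; Si = 0.60649, O = 1.21298.
ΣO = 2.42192; factor = 12/ΣO = 4.95475.
Si apfu = 0.60649 × 4.95475 = 3.005.

3.005 Si apfu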